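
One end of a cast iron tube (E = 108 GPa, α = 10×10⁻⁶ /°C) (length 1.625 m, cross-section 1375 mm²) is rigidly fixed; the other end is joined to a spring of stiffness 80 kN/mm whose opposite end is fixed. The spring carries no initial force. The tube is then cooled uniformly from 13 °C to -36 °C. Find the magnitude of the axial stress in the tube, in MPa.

σ ≈ 24.7 MPa (tensile)

The unrestrained thermal change is αΔT L = 10×10⁻⁶ × 49 × 1625 = 0.7963 mm.
With a force P in the spring, the elastic change of the tube is PL/(AE) and that of the spring is P/k; compatibility requires their sum to equal δ_free.
P [ L/(AE) + 1/k ] = δ_free → P [ 1625/(1375×108×10³) + 1/(80×10³) ] = 0.7963.
P = 0.7963 / 2.344×10⁻⁵ = 33970 N.
σ = P/A = 33970/1375 = 24.7 MPa.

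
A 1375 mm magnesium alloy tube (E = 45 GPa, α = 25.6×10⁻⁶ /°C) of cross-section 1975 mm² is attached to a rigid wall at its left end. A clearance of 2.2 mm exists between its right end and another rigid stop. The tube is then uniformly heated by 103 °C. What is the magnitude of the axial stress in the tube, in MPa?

Free thermal elongation = αΔT L = 25.6×10⁻⁶ × 103 × 1375 = 3.626 mm.
This exceeds the 2.2 mm gap, so the wall pushes back. The portion of expansion that must be recovered elastically is δ_free − gap = 3.626 − 2.2 = 1.426 mm.
That suppressed elongation corresponds to σ = E·Δ/L = 45×10³ × 1.426/1375 = 46.66 MPa.

σ ≈ 46.7 MPa (compressive)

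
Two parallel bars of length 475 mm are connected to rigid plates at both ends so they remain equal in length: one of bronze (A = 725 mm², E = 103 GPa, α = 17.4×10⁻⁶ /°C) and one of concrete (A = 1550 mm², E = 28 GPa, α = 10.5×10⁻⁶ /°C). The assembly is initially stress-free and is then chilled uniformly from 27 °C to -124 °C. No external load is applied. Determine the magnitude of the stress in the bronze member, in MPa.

Both members must finish at the same length. With the larger α, the bronze tends to over-contract; the plates restrain it, putting the bronze in tension and the concrete in compression. With no external load the two internal forces are equal and opposite, magnitude P.
Setting the final lengths equal and cancelling L: (α₁ − α₂)ΔT = P/(A₁E₁) + P/(A₂E₂).
|α₁ − α₂|·ΔT = 6.9×10⁻⁶ × 151 = 0.001042.
1/(A₁E₁) + 1/(A₂E₂) = 1/(725×103×10³) + 1/(1550×28×10³) = 3.643×10⁻⁸ N⁻¹.
So P = 0.001042 / 3.643×10⁻⁸ = 28.6 kN.
σ_{bronze} = P/A₁ = 28600/725 = 39.45 MPa, tensile.

σ ≈ 39.4 MPa (tensile)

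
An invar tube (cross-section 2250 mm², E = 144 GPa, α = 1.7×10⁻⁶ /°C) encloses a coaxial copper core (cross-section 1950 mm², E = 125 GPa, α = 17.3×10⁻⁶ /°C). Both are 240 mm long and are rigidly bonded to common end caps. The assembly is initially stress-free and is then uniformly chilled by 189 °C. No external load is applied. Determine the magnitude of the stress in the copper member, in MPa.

Both members must finish at the same length. With the larger α, the copper tends to over-contract; the plates restrain it, putting the copper in tension and the invar in compression. With no external load the two internal forces are equal and opposite, magnitude P.
Setting the final lengths equal and cancelling L: (α₁ − α₂)ΔT = P/(A₁E₁) + P/(A₂E₂).
|α₁ − α₂|·ΔT = 15.6×10⁻⁶ × 189 = 0.002948.
1/(A₁E₁) + 1/(A₂E₂) = 1/(2250×144×10³) + 1/(1950×125×10³) = 7.189×10⁻⁹ N⁻¹.
So P = 0.002948 / 7.189×10⁻⁹ = 410.1 kN.
σ_{copper} = P/A₂ = 410100/1950 = 210.3 MPa, tensile.

σ ≈ 210 MPa (tensile)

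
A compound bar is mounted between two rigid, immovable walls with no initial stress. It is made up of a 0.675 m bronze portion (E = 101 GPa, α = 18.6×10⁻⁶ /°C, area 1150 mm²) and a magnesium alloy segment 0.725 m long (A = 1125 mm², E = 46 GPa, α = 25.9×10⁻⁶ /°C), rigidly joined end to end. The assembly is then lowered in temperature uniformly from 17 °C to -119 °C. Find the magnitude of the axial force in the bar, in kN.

Free thermal contraction of the whole bar: Σ αᵢΔT Lᵢ = 18.6×10⁻⁶×136×675 + 25.9×10⁻⁶×136×725 = 4.261 mm.
The rigid supports impose zero overall length change; the single axial force P common to all segments must satisfy P Σ Lᵢ/(AᵢEᵢ) = δ_free.
Σ Lᵢ/(AᵢEᵢ) = 675/(1150×101×10³) + 725/(1125×46×10³) = 1.982×10⁻⁵ mm/N.
So P = 4.261 / 1.982×10⁻⁵ = 215 kN, tensile.

P ≈ 215 kN (tensile)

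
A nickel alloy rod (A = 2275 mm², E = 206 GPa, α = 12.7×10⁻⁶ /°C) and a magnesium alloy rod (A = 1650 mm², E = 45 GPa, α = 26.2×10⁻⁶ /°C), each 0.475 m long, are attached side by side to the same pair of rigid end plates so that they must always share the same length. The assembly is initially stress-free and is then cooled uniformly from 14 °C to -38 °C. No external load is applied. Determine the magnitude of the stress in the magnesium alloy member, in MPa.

σ ≈ 27.3 MPa (tensile)

The magnesium alloy has the larger α, so on cooling it would change length more than the nickel alloy if both were free. The rigid plates force a common final length, so the magnesium alloy is put into tension and the nickel alloy into compression, with equal and opposite forces P (no external load).
Setting the final lengths equal and cancelling L: (α₁ − α₂)ΔT = P/(A₁E₁) + P/(A₂E₂).
|α₁ − α₂|·ΔT = 13.5×10⁻⁶ × 52 = 0.000702.
1/(A₁E₁) + 1/(A₂E₂) = 1/(2275×206×10³) + 1/(1650×45×10³) = 1.56×10⁻⁸ N⁻¹.
P = 0.000702 / 1.56×10⁻⁸ = 44990 N = 44.99 kN.
σ_{magnesium alloy} = P/A₂ = 44990/1650 = 27.27 MPa, tensile.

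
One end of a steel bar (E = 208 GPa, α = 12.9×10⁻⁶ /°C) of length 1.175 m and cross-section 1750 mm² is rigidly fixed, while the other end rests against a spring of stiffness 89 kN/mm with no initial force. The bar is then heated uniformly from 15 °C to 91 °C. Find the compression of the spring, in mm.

δ ≈ 0.895 mm

The unrestrained thermal change is αΔT L = 12.9×10⁻⁶ × 76 × 1175 = 1.152 mm.
Let P be the compressive force at the spring. The bar shortens elastically by PL/(AE) and the spring compresses by P/k; together these equal δ_free.
P [ L/(AE) + 1/k ] = δ_free → P [ 1175/(1750×208×10³) + 1/(89×10³) ] = 1.152.
P = 1.152 / 1.446×10⁻⁵ = 79640 N.
Spring compression = P/k = 79640/(89×10³) = 0.8949 mm.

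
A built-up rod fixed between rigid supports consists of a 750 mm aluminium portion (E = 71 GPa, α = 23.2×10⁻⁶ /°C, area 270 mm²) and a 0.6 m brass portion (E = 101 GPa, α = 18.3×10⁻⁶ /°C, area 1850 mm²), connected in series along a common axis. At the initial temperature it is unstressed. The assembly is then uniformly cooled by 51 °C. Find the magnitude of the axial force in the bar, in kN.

P ≈ 34.2 kN (tensile)

With the walls removed the bar would change length by δ_free = Σ αᵢΔT Lᵢ = 23.2×10⁻⁶×51×750 + 18.3×10⁻⁶×51×600 = 1.447 mm.
Since the ends are fixed, an axial force P builds up, equal in every segment, with P · Σ Lᵢ/(AᵢEᵢ) = δ_free.
The series flexibility is Σ Lᵢ/(AᵢEᵢ) = 750/(270×71×10³) + 600/(1850×101×10³) = 4.233×10⁻⁵ mm/N.
P = 1.447 / 4.233×10⁻⁵ = 34190 N = 34.19 kN, tensile.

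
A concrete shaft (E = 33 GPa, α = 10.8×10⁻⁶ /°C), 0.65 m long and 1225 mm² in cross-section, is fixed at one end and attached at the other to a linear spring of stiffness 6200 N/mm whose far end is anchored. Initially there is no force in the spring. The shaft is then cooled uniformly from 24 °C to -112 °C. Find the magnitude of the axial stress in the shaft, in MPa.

σ ≈ 4.39 MPa (tensile)

The unrestrained thermal change is αΔT L = 10.8×10⁻⁶ × 136 × 650 = 0.9547 mm.
Let P be the tensile force in the spring. The shaft extends elastically by PL/(AE) and the spring stretches by P/k; together these equal δ_free.
P [ L/(AE) + 1/k ] = δ_free → P [ 650/(1225×33×10³) + 1/(6200) ] = 0.9547.
P = 0.9547 / 0.0001774 = 5383 N.
σ = P/A = 5383/1225 = 4.394 MPa.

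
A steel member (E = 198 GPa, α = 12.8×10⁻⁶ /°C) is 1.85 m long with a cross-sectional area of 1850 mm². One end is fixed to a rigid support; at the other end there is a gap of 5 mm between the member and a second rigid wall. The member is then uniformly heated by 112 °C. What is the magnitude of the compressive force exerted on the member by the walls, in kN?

Unrestrained expansion: δ_free = αΔT L = 12.8×10⁻⁶ × 112 × 1850 = 2.652 mm.
This is smaller than the 5 mm clearance, so the member expands freely without reaching the stop — the stress is zero.

P ≈ 0 kN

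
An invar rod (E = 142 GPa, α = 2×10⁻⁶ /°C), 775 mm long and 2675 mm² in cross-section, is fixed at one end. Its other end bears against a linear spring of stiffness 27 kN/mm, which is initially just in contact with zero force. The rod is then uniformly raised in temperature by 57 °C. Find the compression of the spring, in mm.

Free thermal expansion: δ_free = αΔT L = 2×10⁻⁶ × 57 × 775 = 0.08835 mm.
With a force P in the spring, the elastic change of the rod is PL/(AE) and that of the spring is P/k; compatibility requires their sum to equal δ_free.
So P = δ_free / [L/(AE) + 1/k] = 0.08835 / [ 775/(2675×142×10³) + 1/(27×10³) ].
P = 0.08835 / 3.908×10⁻⁵ = 2261 N.
Spring compression = P/k = 2261/(27×10³) = 0.08374 mm.

δ ≈ 0.0837 mm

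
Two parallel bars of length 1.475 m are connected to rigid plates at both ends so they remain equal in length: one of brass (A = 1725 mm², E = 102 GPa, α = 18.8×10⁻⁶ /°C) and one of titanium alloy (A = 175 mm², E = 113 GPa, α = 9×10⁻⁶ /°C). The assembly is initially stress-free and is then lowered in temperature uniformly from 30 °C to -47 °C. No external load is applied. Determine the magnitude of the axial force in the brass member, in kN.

Both members must finish at the same length. With the larger α, the brass tends to over-contract; the plates restrain it, putting the brass in tension and the titanium alloy in compression. With no external load the two internal forces are equal and opposite, magnitude P.
Setting the final lengths equal and cancelling L: (α₁ − α₂)ΔT = P/(A₁E₁) + P/(A₂E₂).
|α₁ − α₂|·ΔT = 9.8×10⁻⁶ × 77 = 0.0007546.
1/(A₁E₁) + 1/(A₂E₂) = 1/(1725×102×10³) + 1/(175×113×10³) = 5.625×10⁻⁸ N⁻¹.
P = 0.0007546 / 5.625×10⁻⁸ = 13410 N = 13.41 kN.

P ≈ 13.4 kN (tensile in the brass)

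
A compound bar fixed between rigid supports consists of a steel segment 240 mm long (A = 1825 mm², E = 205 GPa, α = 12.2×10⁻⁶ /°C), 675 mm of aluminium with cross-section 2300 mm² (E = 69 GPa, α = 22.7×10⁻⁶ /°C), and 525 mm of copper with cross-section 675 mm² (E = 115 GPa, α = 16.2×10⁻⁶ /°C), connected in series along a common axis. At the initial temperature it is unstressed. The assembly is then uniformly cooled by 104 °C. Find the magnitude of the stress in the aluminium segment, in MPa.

If the supports were absent, the total length change would be Σ αᵢΔT Lᵢ = 12.2×10⁻⁶×104×240 + 22.7×10⁻⁶×104×675 + 16.2×10⁻⁶×104×525 = 2.783 mm.
The rigid supports impose zero overall length change; the single axial force P common to all segments must satisfy P Σ Lᵢ/(AᵢEᵢ) = δ_free.
The series flexibility is Σ Lᵢ/(AᵢEᵢ) = 240/(1825×205×10³) + 675/(2300×69×10³) + 525/(675×115×10³) = 1.166×10⁻⁵ mm/N.
P = 2.783 / 1.166×10⁻⁵ = 238700 N = 238.7 kN, tensile.
σ_{aluminium} = P / A = 238700 / 2300 = 103.8 MPa.

σ ≈ 104 MPa (tensile)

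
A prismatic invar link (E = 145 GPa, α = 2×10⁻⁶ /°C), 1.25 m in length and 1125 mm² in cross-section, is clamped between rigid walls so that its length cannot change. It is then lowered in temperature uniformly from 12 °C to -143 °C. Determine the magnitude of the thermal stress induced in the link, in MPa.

The supports are rigid, so the total axial strain is zero. The restrained thermal strain is ε = αΔT = 2×10⁻⁶ × 155 = 310×10⁻⁶.
Hence σ = E·αΔT = 145×10³ × 310×10⁻⁶ = 44.95 MPa, tensile.

σ ≈ 44.9 MPa (tensile)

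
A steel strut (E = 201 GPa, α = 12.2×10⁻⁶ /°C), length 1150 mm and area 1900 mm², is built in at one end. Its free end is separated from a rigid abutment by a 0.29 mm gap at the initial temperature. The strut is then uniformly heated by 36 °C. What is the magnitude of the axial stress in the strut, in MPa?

Unrestrained expansion: δ_free = αΔT L = 12.2×10⁻⁶ × 36 × 1150 = 0.5051 mm.
This exceeds the 0.29 mm gap, so the wall pushes back. The portion of expansion that must be recovered elastically is δ_free − gap = 0.5051 − 0.29 = 0.2151 mm.
Compatibility: PL/(AE) = 0.2151 mm, so σ = P/A = E × (0.2151/1150) = 37.59 MPa.

σ ≈ 37.6 MPa (compressive)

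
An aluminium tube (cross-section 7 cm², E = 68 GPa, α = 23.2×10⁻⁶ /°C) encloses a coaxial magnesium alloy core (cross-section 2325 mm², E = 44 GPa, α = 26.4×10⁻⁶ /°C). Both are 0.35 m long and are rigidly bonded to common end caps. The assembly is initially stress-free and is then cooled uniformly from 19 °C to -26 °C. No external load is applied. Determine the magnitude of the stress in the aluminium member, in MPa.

Both members must finish at the same length. With the larger α, the magnesium alloy tends to over-contract; the plates restrain it, putting the magnesium alloy in tension and the aluminium in compression. With no external load the two internal forces are equal and opposite, magnitude P.
Equating the net (thermal + elastic) strains gives |α₁ − α₂|·ΔT = P·[1/(A₁E₁) + 1/(A₂E₂)].
|α₁ − α₂|·ΔT = 3.2×10⁻⁶ × 45 = 0.000144.
1/(A₁E₁) + 1/(A₂E₂) = 1/(700×68×10³) + 1/(2325×44×10³) = 3.078×10⁻⁸ N⁻¹.
So P = 0.000144 / 3.078×10⁻⁸ = 4.678 kN.
σ_{aluminium} = P/A₁ = 4678/700 = 6.683 MPa, compressive.

σ ≈ 6.68 MPa (compressive)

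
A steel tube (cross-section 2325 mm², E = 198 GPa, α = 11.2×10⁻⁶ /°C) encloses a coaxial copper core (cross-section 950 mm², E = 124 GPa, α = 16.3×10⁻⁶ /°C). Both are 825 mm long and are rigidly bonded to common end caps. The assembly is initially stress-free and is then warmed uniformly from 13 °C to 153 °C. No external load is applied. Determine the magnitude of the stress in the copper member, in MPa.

The copper has the larger α, so on heating it would change length more than the steel if both were free. The rigid plates force a common final length, so the copper is put into compression and the steel into tension, with equal and opposite forces P (no external load).
Equating the net (thermal + elastic) strains gives |α₁ − α₂|·ΔT = P·[1/(A₁E₁) + 1/(A₂E₂)].
|α₁ − α₂|·ΔT = 5.1×10⁻⁶ × 140 = 0.000714.
1/(A₁E₁) + 1/(A₂E₂) = 1/(2325×198×10³) + 1/(950×124×10³) = 1.066×10⁻⁸ N⁻¹.
So P = 0.000714 / 1.066×10⁻⁸ = 66.97 kN.
σ_{copper} = P/A₂ = 66970/950 = 70.5 MPa, compressive.

σ ≈ 70.5 MPa (compressive)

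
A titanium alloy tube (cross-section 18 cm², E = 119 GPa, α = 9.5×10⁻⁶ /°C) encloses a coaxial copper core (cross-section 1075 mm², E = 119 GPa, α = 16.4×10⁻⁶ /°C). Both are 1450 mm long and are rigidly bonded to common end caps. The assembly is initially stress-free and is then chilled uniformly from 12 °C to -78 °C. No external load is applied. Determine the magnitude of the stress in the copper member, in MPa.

Equilibrium of a rigid end plate with no external load gives equal and opposite internal forces ±P in the two members. Since α_{copper} > α_{titanium alloy}, cooling drives the copper into tension and the titanium alloy into compression.
Compatibility of the two members (thermal + elastic change equal): (α₁ − α₂)ΔT = P·[1/(A₁E₁) + 1/(A₂E₂)].
|α₁ − α₂|·ΔT = 6.9×10⁻⁶ × 90 = 0.000621.
1/(A₁E₁) + 1/(A₂E₂) = 1/(1800×119×10³) + 1/(1075×119×10³) = 1.249×10⁻⁸ N⁻¹.
P = 0.000621 / 1.249×10⁻⁸ = 49740 N = 49.74 kN.
σ_{copper} = P/A₂ = 49740/1075 = 46.27 MPa, tensile.

σ ≈ 46.3 MPa (tensile)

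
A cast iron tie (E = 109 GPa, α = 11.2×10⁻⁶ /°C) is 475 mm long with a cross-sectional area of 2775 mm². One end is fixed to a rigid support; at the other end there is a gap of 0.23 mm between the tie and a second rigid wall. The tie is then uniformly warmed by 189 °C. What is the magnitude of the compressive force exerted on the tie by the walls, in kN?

Unrestrained expansion: δ_free = αΔT L = 11.2×10⁻⁶ × 189 × 475 = 1.005 mm.
This exceeds the 0.23 mm gap, so the wall pushes back. The portion of expansion that must be recovered elastically is δ_free − gap = 1.005 − 0.23 = 0.7755 mm.
Compatibility: PL/(AE) = 0.7755 mm, so σ = P/A = E × (0.7755/475) = 178 MPa.
Force on the wall = σA = 178 × 2775 mm² = 493.8 kN.

P ≈ 494 kN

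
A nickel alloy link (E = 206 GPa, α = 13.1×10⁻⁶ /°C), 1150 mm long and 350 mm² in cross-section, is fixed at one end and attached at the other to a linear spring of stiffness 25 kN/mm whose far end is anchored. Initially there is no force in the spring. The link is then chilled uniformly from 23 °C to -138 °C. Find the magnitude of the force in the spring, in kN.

P ≈ 43.4 kN

The unrestrained thermal change is αΔT L = 13.1×10⁻⁶ × 161 × 1150 = 2.425 mm.
Let P be the tensile force in the spring. The link extends elastically by PL/(AE) and the spring stretches by P/k; together these equal δ_free.
P [ L/(AE) + 1/k ] = δ_free → P [ 1150/(350×206×10³) + 1/(25×10³) ] = 2.425.
P = 2.425 / 5.595×10⁻⁵ = 43350 N.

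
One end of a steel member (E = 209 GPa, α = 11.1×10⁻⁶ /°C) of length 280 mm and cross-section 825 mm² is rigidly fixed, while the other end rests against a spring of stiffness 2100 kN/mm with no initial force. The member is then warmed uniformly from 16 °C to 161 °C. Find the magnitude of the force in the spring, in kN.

P ≈ 215 kN

Free thermal expansion: δ_free = αΔT L = 11.1×10⁻⁶ × 145 × 280 = 0.4507 mm.
With a force P in the spring, the elastic change of the member is PL/(AE) and that of the spring is P/k; compatibility requires their sum to equal δ_free.
So P = δ_free / [L/(AE) + 1/k] = 0.4507 / [ 280/(825×209×10³) + 1/(2100×10³) ].
P = 0.4507 / 2.1×10⁻⁶ = 214600 N.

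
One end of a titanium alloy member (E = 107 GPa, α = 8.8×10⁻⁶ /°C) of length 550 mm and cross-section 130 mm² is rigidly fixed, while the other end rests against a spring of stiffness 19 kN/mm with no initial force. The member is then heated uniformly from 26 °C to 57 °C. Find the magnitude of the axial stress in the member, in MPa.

σ ≈ 12.5 MPa (compressive)

The unrestrained thermal change is αΔT L = 8.8×10⁻⁶ × 31 × 550 = 0.15 mm.
Let P be the compressive force at the spring. The member shortens elastically by PL/(AE) and the spring compresses by P/k; together these equal δ_free.
P [ L/(AE) + 1/k ] = δ_free → P [ 550/(130×107×10³) + 1/(19×10³) ] = 0.15.
P = 0.15 / 9.217×10⁻⁵ = 1628 N.
σ = P/A = 1628/130 = 12.52 MPa.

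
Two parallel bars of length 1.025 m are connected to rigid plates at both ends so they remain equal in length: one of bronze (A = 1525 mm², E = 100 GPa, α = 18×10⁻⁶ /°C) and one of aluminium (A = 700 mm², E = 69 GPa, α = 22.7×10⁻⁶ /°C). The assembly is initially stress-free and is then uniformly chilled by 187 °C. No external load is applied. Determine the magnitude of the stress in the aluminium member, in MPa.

Both members must finish at the same length. With the larger α, the aluminium tends to over-contract; the plates restrain it, putting the aluminium in tension and the bronze in compression. With no external load the two internal forces are equal and opposite, magnitude P.
Equating the net (thermal + elastic) strains gives |α₁ − α₂|·ΔT = P·[1/(A₁E₁) + 1/(A₂E₂)].
|α₁ − α₂|·ΔT = 4.7×10⁻⁶ × 187 = 0.0008789.
1/(A₁E₁) + 1/(A₂E₂) = 1/(1525×100×10³) + 1/(700×69×10³) = 2.726×10⁻⁸ N⁻¹.
So P = 0.0008789 / 2.726×10⁻⁸ = 32.24 kN.
σ_{aluminium} = P/A₂ = 32240/700 = 46.06 MPa, tensile.

σ ≈ 46.1 MPa (tensile)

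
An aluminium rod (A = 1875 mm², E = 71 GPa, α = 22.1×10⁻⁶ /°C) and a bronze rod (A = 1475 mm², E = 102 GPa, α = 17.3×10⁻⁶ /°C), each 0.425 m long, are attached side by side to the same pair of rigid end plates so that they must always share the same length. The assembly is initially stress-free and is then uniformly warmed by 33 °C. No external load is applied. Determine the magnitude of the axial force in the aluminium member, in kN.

P ≈ 11.2 kN (compressive in the aluminium)

Equilibrium of a rigid end plate with no external load gives equal and opposite internal forces ±P in the two members. Since α_{aluminium} > α_{bronze}, heating drives the aluminium into compression and the bronze into tension.
Setting the final lengths equal and cancelling L: (α₁ − α₂)ΔT = P/(A₁E₁) + P/(A₂E₂).
|α₁ − α₂|·ΔT = 4.8×10⁻⁶ × 33 = 0.0001584.
1/(A₁E₁) + 1/(A₂E₂) = 1/(1875×71×10³) + 1/(1475×102×10³) = 1.416×10⁻⁸ N⁻¹.
P = 0.0001584 / 1.416×10⁻⁸ = 11190 N = 11.19 kN.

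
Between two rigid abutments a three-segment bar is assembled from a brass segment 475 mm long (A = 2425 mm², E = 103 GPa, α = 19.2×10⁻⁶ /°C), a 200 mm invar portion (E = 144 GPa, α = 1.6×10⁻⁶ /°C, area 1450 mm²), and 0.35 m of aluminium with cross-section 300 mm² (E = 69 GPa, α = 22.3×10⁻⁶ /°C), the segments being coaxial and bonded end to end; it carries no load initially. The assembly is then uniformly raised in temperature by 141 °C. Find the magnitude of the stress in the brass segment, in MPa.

Free thermal expansion of the whole bar: Σ αᵢΔT Lᵢ = 19.2×10⁻⁶×141×475 + 1.6×10⁻⁶×141×200 + 22.3×10⁻⁶×141×350 = 2.432 mm.
Since the ends are fixed, an axial force P builds up, equal in every segment, with P · Σ Lᵢ/(AᵢEᵢ) = δ_free.
Σ Lᵢ/(AᵢEᵢ) = 475/(2425×103×10³) + 200/(1450×144×10³) + 350/(300×69×10³) = 1.977×10⁻⁵ mm/N.
Hence P = δ_free / Σ(L/AE) = 2.432/1.977×10⁻⁵ = 123 kN (compressive).
σ_{brass} = P / A = 123000 / 2425 = 50.72 MPa.

σ ≈ 50.7 MPa (compressive)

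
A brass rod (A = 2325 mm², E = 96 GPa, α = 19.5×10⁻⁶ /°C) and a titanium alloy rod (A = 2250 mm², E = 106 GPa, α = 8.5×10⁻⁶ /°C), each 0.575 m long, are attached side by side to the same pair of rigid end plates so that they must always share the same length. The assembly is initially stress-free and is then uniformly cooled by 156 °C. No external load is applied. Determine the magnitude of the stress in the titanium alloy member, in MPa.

Equilibrium of a rigid end plate with no external load gives equal and opposite internal forces ±P in the two members. Since α_{brass} > α_{titanium alloy}, cooling drives the brass into tension and the titanium alloy into compression.
Setting the final lengths equal and cancelling L: (α₁ − α₂)ΔT = P/(A₁E₁) + P/(A₂E₂).
|α₁ − α₂|·ΔT = 11×10⁻⁶ × 156 = 0.001716.
1/(A₁E₁) + 1/(A₂E₂) = 1/(2325×96×10³) + 1/(2250×106×10³) = 8.673×10⁻⁹ N⁻¹.
So P = 0.001716 / 8.673×10⁻⁹ = 197.9 kN.
σ_{titanium alloy} = P/A₂ = 197900/2250 = 87.93 MPa, compressive.

σ ≈ 87.9 MPa (compressive)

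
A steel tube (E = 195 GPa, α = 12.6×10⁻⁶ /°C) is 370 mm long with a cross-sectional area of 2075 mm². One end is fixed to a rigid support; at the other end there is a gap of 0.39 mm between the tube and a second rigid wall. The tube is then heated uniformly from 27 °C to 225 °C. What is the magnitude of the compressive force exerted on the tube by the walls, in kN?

If the wall were absent the tube would grow by αΔT L = 12.6×10⁻⁶ × 198 × 370 = 0.9231 mm.
The gap closes (δ_free > 0.39 mm) and the wall then resists a further 0.9231 − 0.39 = 0.5331 mm of expansion.
So σ = E(δ_free − g)/L = 195×10³ × 0.5331/370 = 280.9 MPa.
Force on the wall = σA = 280.9 × 2075 mm² = 583 kN.

P ≈ 583 kN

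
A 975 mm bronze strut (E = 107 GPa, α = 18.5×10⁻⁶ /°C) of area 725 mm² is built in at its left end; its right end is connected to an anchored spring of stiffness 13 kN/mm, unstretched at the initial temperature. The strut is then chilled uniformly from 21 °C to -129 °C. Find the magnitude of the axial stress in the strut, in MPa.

σ ≈ 41.7 MPa (tensile)

The unrestrained thermal change is αΔT L = 18.5×10⁻⁶ × 150 × 975 = 2.706 mm.
Let P be the tensile force in the spring. The strut extends elastically by PL/(AE) and the spring stretches by P/k; together these equal δ_free.
P [ L/(AE) + 1/k ] = δ_free → P [ 975/(725×107×10³) + 1/(13×10³) ] = 2.706.
P = 2.706 / 8.949×10⁻⁵ = 30230 N.
σ = P/A = 30230/725 = 41.7 MPa.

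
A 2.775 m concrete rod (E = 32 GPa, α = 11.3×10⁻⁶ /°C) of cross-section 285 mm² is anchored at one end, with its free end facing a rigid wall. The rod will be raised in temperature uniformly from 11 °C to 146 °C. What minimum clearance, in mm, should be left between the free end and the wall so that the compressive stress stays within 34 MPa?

g ≈ 1.28 mm

Free expansion if unrestrained: δ_free = αΔT L = 11.3×10⁻⁶ × 135 × 2775 = 4.233 mm.
A stress of 34 MPa corresponds to the wall pushing the rod back by σL/E = 34×2775/(32×10³) = 2.948 mm.
The gap must absorb the remainder: g_min = 4.233 − 2.948 = 1.285 mm.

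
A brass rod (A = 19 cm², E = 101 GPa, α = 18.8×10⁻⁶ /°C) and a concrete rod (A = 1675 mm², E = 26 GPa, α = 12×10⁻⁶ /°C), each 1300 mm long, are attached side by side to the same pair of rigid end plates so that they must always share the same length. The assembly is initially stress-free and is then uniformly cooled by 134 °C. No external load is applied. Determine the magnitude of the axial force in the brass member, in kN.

P ≈ 32.3 kN (tensile in the brass)

Both members must finish at the same length. With the larger α, the brass tends to over-contract; the plates restrain it, putting the brass in tension and the concrete in compression. With no external load the two internal forces are equal and opposite, magnitude P.
Equating the net (thermal + elastic) strains gives |α₁ − α₂|·ΔT = P·[1/(A₁E₁) + 1/(A₂E₂)].
|α₁ − α₂|·ΔT = 6.8×10⁻⁶ × 134 = 0.0009112.
1/(A₁E₁) + 1/(A₂E₂) = 1/(1900×101×10³) + 1/(1675×26×10³) = 2.817×10⁻⁸ N⁻¹.
P = 0.0009112 / 2.817×10⁻⁸ = 32340 N = 32.34 kN.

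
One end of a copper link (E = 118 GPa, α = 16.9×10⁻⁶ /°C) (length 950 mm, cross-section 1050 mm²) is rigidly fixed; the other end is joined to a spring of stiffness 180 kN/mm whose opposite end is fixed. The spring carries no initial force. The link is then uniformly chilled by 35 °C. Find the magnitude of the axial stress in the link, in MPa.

If the spring were absent the link would shorten by αΔT L = 16.9×10⁻⁶ × 35 × 950 = 0.5619 mm.
With a force P in the spring, the elastic change of the link is PL/(AE) and that of the spring is P/k; compatibility requires their sum to equal δ_free.
So P = δ_free / [L/(AE) + 1/k] = 0.5619 / [ 950/(1050×118×10³) + 1/(180×10³) ].
P = 0.5619 / 1.322×10⁻⁵ = 42500 N.
σ = P/A = 42500/1050 = 40.47 MPa.

σ ≈ 40.5 MPa (tensile)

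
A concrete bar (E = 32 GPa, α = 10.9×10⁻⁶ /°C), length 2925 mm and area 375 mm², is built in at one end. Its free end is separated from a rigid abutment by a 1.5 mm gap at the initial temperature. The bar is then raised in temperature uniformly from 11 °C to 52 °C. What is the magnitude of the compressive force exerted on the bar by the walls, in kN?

Free thermal elongation = αΔT L = 10.9×10⁻⁶ × 41 × 2925 = 1.307 mm.
Since δ_free = 1.31 mm is less than the 1.5 mm gap, the bar never touches the wall. No axial force develops.

P ≈ 0 kN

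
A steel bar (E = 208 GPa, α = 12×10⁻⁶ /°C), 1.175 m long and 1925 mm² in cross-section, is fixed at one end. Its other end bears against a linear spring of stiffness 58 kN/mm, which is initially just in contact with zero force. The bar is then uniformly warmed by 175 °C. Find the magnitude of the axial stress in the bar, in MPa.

If the spring were absent the bar would lengthen by αΔT L = 12×10⁻⁶ × 175 × 1175 = 2.467 mm.
With a force P in the spring, the elastic change of the bar is PL/(AE) and that of the spring is P/k; compatibility requires their sum to equal δ_free.
P [ L/(AE) + 1/k ] = δ_free → P [ 1175/(1925×208×10³) + 1/(58×10³) ] = 2.467.
P = 2.467 / 2.018×10⁻⁵ = 122300 N.
σ = P/A = 122300/1925 = 63.53 MPa.

σ ≈ 63.5 MPa (compressive)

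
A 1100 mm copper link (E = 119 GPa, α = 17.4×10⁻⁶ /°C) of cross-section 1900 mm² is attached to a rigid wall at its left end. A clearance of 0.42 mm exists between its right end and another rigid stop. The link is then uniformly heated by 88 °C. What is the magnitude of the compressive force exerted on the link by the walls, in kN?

P ≈ 260 kN

Unrestrained expansion: δ_free = αΔT L = 17.4×10⁻⁶ × 88 × 1100 = 1.684 mm.
This exceeds the 0.42 mm gap, so the wall pushes back. The portion of expansion that must be recovered elastically is δ_free − gap = 1.684 − 0.42 = 1.264 mm.
So σ = E(δ_free − g)/L = 119×10³ × 1.264/1100 = 136.8 MPa.
Force on the wall = σA = 136.8 × 1900 mm² = 259.9 kN.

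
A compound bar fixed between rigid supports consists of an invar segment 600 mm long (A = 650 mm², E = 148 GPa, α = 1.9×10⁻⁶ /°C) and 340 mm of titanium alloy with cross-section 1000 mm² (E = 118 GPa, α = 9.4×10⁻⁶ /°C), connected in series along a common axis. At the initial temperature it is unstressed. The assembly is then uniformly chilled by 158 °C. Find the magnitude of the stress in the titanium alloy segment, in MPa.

With the walls removed the bar would change length by δ_free = Σ αᵢΔT Lᵢ = 1.9×10⁻⁶×158×600 + 9.4×10⁻⁶×158×340 = 0.6851 mm.
The rigid supports impose zero overall length change; the single axial force P common to all segments must satisfy P Σ Lᵢ/(AᵢEᵢ) = δ_free.
The series flexibility is Σ Lᵢ/(AᵢEᵢ) = 600/(650×148×10³) + 340/(1000×118×10³) = 9.118×10⁻⁶ mm/N.
Hence P = δ_free / Σ(L/AE) = 0.6851/9.118×10⁻⁶ = 75.13 kN (tensile).
σ_{titanium alloy} = P / A = 75130 / 1000 = 75.13 MPa.

σ ≈ 75.1 MPa (tensile)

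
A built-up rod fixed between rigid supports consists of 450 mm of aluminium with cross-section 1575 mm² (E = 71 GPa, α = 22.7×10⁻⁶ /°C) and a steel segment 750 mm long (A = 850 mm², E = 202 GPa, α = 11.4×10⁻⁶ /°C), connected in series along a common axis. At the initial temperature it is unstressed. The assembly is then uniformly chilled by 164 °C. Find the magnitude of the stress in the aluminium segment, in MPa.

σ ≈ 233 MPa (tensile)

Free thermal contraction of the whole bar: Σ αᵢΔT Lᵢ = 22.7×10⁻⁶×164×450 + 11.4×10⁻⁶×164×750 = 3.077 mm.
The rigid supports impose zero overall length change; the single axial force P common to all segments must satisfy P Σ Lᵢ/(AᵢEᵢ) = δ_free.
Σ Lᵢ/(AᵢEᵢ) = 450/(1575×71×10³) + 750/(850×202×10³) = 8.392×10⁻⁶ mm/N.
Hence P = δ_free / Σ(L/AE) = 3.077/8.392×10⁻⁶ = 366.7 kN (tensile).
σ_{aluminium} = P / A = 366700 / 1575 = 232.8 MPa.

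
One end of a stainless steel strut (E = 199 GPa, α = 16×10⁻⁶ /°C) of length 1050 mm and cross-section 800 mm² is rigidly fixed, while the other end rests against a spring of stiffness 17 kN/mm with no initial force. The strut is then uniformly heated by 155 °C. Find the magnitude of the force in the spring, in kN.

P ≈ 39.8 kN

The unrestrained thermal change is αΔT L = 16×10⁻⁶ × 155 × 1050 = 2.604 mm.
With a force P in the spring, the elastic change of the strut is PL/(AE) and that of the spring is P/k; compatibility requires their sum to equal δ_free.
So P = δ_free / [L/(AE) + 1/k] = 2.604 / [ 1050/(800×199×10³) + 1/(17×10³) ].
P = 2.604 / 6.542×10⁻⁵ = 39800 N.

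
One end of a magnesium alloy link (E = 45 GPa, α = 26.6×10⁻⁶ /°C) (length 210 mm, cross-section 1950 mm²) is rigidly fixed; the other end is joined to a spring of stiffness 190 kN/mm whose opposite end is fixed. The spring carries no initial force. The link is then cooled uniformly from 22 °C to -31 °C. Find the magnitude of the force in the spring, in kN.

If the spring were absent the link would shorten by αΔT L = 26.6×10⁻⁶ × 53 × 210 = 0.2961 mm.
With a force P in the spring, the elastic change of the link is PL/(AE) and that of the spring is P/k; compatibility requires their sum to equal δ_free.
P [ L/(AE) + 1/k ] = δ_free → P [ 210/(1950×45×10³) + 1/(190×10³) ] = 0.2961.
P = 0.2961 / 7.656×10⁻⁶ = 38670 N.

P ≈ 38.7 kN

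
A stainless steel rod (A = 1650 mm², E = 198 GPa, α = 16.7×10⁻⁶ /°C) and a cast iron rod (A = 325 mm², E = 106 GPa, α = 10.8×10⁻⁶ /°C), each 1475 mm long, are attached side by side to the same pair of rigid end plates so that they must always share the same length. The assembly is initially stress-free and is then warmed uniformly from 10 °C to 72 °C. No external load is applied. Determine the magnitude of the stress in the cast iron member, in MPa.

σ ≈ 35.1 MPa (tensile)

The stainless steel has the larger α, so on heating it would change length more than the cast iron if both were free. The rigid plates force a common final length, so the stainless steel is put into compression and the cast iron into tension, with equal and opposite forces P (no external load).
Equating the net (thermal + elastic) strains gives |α₁ − α₂|·ΔT = P·[1/(A₁E₁) + 1/(A₂E₂)].
|α₁ − α₂|·ΔT = 5.9×10⁻⁶ × 62 = 0.0003658.
1/(A₁E₁) + 1/(A₂E₂) = 1/(1650×198×10³) + 1/(325×106×10³) = 3.209×10⁻⁸ N⁻¹.
So P = 0.0003658 / 3.209×10⁻⁸ = 11.4 kN.
σ_{cast iron} = P/A₂ = 11400/325 = 35.08 MPa, tensile.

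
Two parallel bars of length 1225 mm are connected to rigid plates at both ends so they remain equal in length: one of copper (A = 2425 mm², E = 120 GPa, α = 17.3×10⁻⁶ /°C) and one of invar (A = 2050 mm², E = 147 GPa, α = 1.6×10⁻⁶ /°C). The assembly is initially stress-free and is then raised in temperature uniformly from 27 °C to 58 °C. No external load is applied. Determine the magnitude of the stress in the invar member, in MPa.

The copper has the larger α, so on heating it would change length more than the invar if both were free. The rigid plates force a common final length, so the copper is put into compression and the invar into tension, with equal and opposite forces P (no external load).
Compatibility of the two members (thermal + elastic change equal): (α₁ − α₂)ΔT = P·[1/(A₁E₁) + 1/(A₂E₂)].
|α₁ − α₂|·ΔT = 15.7×10⁻⁶ × 31 = 0.0004867.
1/(A₁E₁) + 1/(A₂E₂) = 1/(2425×120×10³) + 1/(2050×147×10³) = 6.755×10⁻⁹ N⁻¹.
So P = 0.0004867 / 6.755×10⁻⁹ = 72.05 kN.
σ_{invar} = P/A₂ = 72050/2050 = 35.15 MPa, tensile.

σ ≈ 35.1 MPa (tensile)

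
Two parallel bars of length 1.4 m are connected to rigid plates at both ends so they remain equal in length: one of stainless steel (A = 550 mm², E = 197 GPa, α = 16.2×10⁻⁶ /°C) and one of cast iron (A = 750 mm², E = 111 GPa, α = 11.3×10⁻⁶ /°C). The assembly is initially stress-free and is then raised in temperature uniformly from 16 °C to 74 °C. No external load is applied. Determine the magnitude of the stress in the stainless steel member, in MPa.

The stainless steel has the larger α, so on heating it would change length more than the cast iron if both were free. The rigid plates force a common final length, so the stainless steel is put into compression and the cast iron into tension, with equal and opposite forces P (no external load).
Equating the net (thermal + elastic) strains gives |α₁ − α₂|·ΔT = P·[1/(A₁E₁) + 1/(A₂E₂)].
|α₁ − α₂|·ΔT = 4.9×10⁻⁶ × 58 = 0.0002842.
1/(A₁E₁) + 1/(A₂E₂) = 1/(550×197×10³) + 1/(750×111×10³) = 2.124×10⁻⁸ N⁻¹.
So P = 0.0002842 / 2.124×10⁻⁸ = 13.38 kN.
σ_{stainless steel} = P/A₁ = 13380/550 = 24.33 MPa, compressive.

σ ≈ 24.3 MPa (compressive)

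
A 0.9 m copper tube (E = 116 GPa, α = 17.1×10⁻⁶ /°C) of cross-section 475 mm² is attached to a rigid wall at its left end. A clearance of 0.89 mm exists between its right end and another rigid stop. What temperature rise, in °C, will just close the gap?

The gap closes when αΔT L = 0.89 mm, since the tube is still unstressed at that instant.
So ΔT = g/(αL) = 0.89/(17.1×10⁻⁶ × 900) = 57.83 °C.

ΔT ≈ 57.8 °C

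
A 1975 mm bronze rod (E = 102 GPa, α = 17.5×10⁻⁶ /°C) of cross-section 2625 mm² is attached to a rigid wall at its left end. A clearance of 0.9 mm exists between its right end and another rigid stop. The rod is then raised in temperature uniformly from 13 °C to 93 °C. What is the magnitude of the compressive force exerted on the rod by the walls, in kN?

P ≈ 253 kN

Free thermal elongation = αΔT L = 17.5×10⁻⁶ × 80 × 1975 = 2.765 mm.
After closing the 0.9 mm clearance, 2.765 − 0.9 = 1.865 mm of expansion remains to be suppressed by the wall.
So σ = E(δ_free − g)/L = 102×10³ × 1.865/1975 = 96.32 MPa.
Force on the wall = σA = 96.32 × 2625 mm² = 252.8 kN.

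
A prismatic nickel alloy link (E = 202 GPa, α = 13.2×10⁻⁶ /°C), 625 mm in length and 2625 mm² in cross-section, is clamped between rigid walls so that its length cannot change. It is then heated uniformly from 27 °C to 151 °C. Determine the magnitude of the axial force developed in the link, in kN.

P ≈ 868 kN (compressive)

The ends cannot move, so σ = EαΔT = 202×10³ × 13.2×10⁻⁶ × 124 = 330.6 MPa.
Then P = σA = 330.6 × 2625 mm² = 867.9 kN, compressive.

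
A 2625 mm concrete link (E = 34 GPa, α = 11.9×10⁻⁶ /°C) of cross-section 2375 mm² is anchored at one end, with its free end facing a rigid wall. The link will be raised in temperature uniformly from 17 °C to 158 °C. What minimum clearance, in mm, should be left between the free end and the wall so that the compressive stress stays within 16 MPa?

g ≈ 3.17 mm

Free expansion if unrestrained: δ_free = αΔT L = 11.9×10⁻⁶ × 141 × 2625 = 4.404 mm.
A stress of 16 MPa corresponds to the wall pushing the link back by σL/E = 16×2625/(34×10³) = 1.235 mm.
So the gap has to take up the difference, g_min = δ_free − σL/E = 4.404 − 1.235 = 3.169 mm.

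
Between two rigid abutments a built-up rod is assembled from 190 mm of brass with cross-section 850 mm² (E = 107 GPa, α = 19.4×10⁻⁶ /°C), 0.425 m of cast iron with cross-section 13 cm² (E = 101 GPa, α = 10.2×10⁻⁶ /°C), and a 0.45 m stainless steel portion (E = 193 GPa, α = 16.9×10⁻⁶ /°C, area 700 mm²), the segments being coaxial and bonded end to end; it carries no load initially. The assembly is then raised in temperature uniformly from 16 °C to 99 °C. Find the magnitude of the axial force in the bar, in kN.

P ≈ 150 kN (compressive)

With the walls removed the bar would change length by δ_free = Σ αᵢΔT Lᵢ = 19.4×10⁻⁶×83×190 + 10.2×10⁻⁶×83×425 + 16.9×10⁻⁶×83×450 = 1.297 mm.
The walls prevent any net length change, so an axial force P (same in every segment) develops. Compatibility: P · Σ Lᵢ/(AᵢEᵢ) = δ_free.
Σ Lᵢ/(AᵢEᵢ) = 190/(850×107×10³) + 425/(1300×101×10³) + 450/(700×193×10³) = 8.657×10⁻⁶ mm/N.
P = 1.297 / 8.657×10⁻⁶ = 149800 N = 149.8 kN, compressive.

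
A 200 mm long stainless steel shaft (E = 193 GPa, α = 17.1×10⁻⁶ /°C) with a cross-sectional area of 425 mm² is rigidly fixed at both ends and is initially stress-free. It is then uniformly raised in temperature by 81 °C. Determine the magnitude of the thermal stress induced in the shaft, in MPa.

σ ≈ 267 MPa (compressive)

With length fixed, the mechanical strain must cancel the thermal strain αΔT = 17.1×10⁻⁶ × 81 = 1385.1×10⁻⁶.
σ = EαΔT = 193×10³ × 17.1×10⁻⁶ × 81 = 267.3 MPa (compressive; the shaft is trying to expand).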